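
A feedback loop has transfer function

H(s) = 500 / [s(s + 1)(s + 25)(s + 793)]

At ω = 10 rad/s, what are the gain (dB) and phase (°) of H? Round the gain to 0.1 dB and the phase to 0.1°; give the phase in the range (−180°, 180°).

At s = jω = j10:
pole (s+1): 1 + j10 → |·| = √(1²+10²) = √101 ≈ 10.05, ∠ = arctan(10/1) ≈ 84.29°
pole (s+25): 25 + j10 → |·| = √(25²+10²) = √725 ≈ 26.926, ∠ = arctan(10/25) ≈ 21.80°
pole (s+793): 793 + j10 → |·| = √(793²+10²) = √628949 ≈ 793.06, ∠ = arctan(10/793) ≈ 0.72°
pole at origin: |s| = 10, ∠ = 90.00° (in denominator)
|H| = 500 / 2.1461e+06 ≈ 0.00023298
Gain = 20 log₁₀(0.00023298) ≈ -72.65 dB
∠H = 0.00° − 196.81° = -196.81° ≡ 163.19° (principal value)

-72.7 dB, 163.2°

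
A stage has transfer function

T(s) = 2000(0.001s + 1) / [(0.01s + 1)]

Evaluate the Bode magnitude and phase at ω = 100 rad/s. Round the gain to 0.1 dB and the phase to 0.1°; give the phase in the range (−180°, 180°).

63.1 dB, -39.3°

At ω = 100 rad/s:
zero (1 + j100·0.001) = 1 + j0.1 → |·| ≈ 1.005, ∠ ≈ 5.71°
pole (1 + j100·0.01) = 1 + j1 → |·| ≈ 1.4142, ∠ ≈ 45.00°
|T| = 2000 · 1.005 / (1.4142) ≈ 1421.3
Gain = 20 log₁₀(1421.3) ≈ 63.05 dB
∠T = (5.71°) − (45.00°) = -39.29°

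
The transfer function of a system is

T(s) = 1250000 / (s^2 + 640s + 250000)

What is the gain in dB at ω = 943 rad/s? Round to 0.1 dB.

At s = jω = j943:
quadratic: (j943)² + 640·j943 + 250000 = -639249 + j603520 → |·| ≈ 8.7913e+05, ∠ ≈ 136.65°
|T| = 1250000 / 8.7913e+05 ≈ 1.4219
Gain = 20 log₁₀(1.4219) ≈ 3.06 dB

3.1 dB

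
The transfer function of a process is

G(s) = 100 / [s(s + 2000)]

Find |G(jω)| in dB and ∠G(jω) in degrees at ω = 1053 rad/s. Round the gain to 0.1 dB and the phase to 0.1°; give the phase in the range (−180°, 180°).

At s = jω = j1053:
pole (s+2000): 2000 + j1053 → |·| = √(2000²+1053²) = √5108809 ≈ 2260.3, ∠ = arctan(1053/2000) ≈ 27.77°
pole at origin: |s| = 1053, ∠ = 90.00° (in denominator)
|G| = 100 / 2.3801e+06 ≈ 4.2015e-05
Gain = 20 log₁₀(4.2015e-05) ≈ -87.53 dB
∠G = 0.00° − 117.77° = -117.77°

-87.5 dB, -117.8°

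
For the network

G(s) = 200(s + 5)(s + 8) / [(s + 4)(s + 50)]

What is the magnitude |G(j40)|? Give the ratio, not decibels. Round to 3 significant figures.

At s = jω = j40:
zero (s+5): 5 + j40 → |·| = √(5²+40²) = √1625 ≈ 40.311, ∠ = arctan(40/5) ≈ 82.87°
zero (s+8): 8 + j40 → |·| = √(8²+40²) = √1664 ≈ 40.792, ∠ = arctan(40/8) ≈ 78.69°
pole (s+4): 4 + j40 → |·| = √(4²+40²) = √1616 ≈ 40.2, ∠ = arctan(40/4) ≈ 84.29°
pole (s+50): 50 + j40 → |·| = √(50²+40²) = √4100 ≈ 64.031, ∠ = arctan(40/50) ≈ 38.66°
|G| = 200 · 1644.4 / 2574 ≈ 127.77

128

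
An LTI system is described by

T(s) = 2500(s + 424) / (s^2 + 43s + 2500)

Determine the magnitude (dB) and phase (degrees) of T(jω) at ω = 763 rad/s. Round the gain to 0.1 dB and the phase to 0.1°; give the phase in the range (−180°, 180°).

At s = jω = j763:
zero (s+424): 424 + j763 → |·| = √(424²+763²) = √761945 ≈ 872.89, ∠ = arctan(763/424) ≈ 60.94°
quadratic: (j763)² + 43·j763 + 2500 = -579669 + j32809 → |·| ≈ 5.806e+05, ∠ ≈ 176.76°
|T| = 2500 · 872.89 / 5.806e+05 ≈ 3.7586
Gain = 20 log₁₀(3.7586) ≈ 11.50 dB
∠T = 60.94° − 176.76° = -115.82°

11.5 dB, -115.8°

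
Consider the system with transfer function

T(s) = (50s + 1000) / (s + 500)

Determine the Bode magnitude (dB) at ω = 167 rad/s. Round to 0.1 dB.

Substitute s = j167:
Numerator: 50(j167) + 1000 = 1000 + j8350
Denominator: (j167) + 500 = 500 + j167
|N| = √(1000² + 8350²) ≈ 8409.7, ∠N ≈ 83.17°
|D| = √(500² + 167²) ≈ 527.15, ∠D ≈ 18.47°
|T| = 8409.7 / 527.15 ≈ 15.953
Gain = 20 log₁₀(15.953) ≈ 24.06 dB

24.1 dB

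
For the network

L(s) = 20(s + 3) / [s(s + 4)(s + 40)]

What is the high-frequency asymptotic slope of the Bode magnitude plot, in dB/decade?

Each pole contributes −20 dB/decade at high frequency; each zero contributes +20 dB/decade.
Net: 1 zero(s) − 3 pole(s) → -40 dB/decade.

-40 dB/decade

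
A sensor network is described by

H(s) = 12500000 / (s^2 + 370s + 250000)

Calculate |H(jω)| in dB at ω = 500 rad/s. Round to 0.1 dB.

At s = jω = j500:
quadratic: (j500)² + 370·j500 + 250000 = 0 + j185000 → |·| ≈ 1.85e+05, ∠ ≈ 90.00°
|H| = 12500000 / 1.85e+05 ≈ 67.568
Gain = 20 log₁₀(67.568) ≈ 36.59 dB

36.6 dB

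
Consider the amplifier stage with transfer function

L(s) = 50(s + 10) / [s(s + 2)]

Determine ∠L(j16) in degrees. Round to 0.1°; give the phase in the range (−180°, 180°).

-114.9°

At s = jω = j16:
zero (s+10): 10 + j16 → |·| = √(10²+16²) = √356 ≈ 18.868, ∠ = arctan(16/10) ≈ 57.99°
pole (s+2): 2 + j16 → |·| = √(2²+16²) = √260 ≈ 16.125, ∠ = arctan(16/2) ≈ 82.87°
pole at origin: |s| = 16, ∠ = 90.00° (in denominator)
∠L = 57.99° − 172.87° = -114.88°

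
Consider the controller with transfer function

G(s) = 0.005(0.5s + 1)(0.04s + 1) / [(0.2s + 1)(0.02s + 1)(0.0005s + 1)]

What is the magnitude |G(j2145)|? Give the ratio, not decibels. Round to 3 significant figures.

At ω = 2145 rad/s:
zero (1 + j2145·0.5) = 1 + j1072.5 → |·| ≈ 1072.5, ∠ ≈ 89.95°
zero (1 + j2145·0.04) = 1 + j85.8 → |·| ≈ 85.806, ∠ ≈ 89.33°
pole (1 + j2145·0.2) = 1 + j429 → |·| ≈ 429, ∠ ≈ 89.87°
pole (1 + j2145·0.02) = 1 + j42.9 → |·| ≈ 42.912, ∠ ≈ 88.66°
pole (1 + j2145·0.0005) = 1 + j1.0725 → |·| ≈ 1.4664, ∠ ≈ 47.00°
|G| = 0.005 · 1072.5 · 85.806 / (429 · 42.912 · 1.4664) ≈ 0.017045

0.0170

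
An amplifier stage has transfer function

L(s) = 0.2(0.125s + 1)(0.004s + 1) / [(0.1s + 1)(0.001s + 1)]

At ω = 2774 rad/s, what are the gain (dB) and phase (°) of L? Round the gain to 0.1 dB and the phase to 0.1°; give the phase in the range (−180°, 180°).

At ω = 2774 rad/s:
zero (1 + j2774·0.125) = 1 + j346.75 → |·| ≈ 346.75, ∠ ≈ 89.83°
zero (1 + j2774·0.004) = 1 + j11.096 → |·| ≈ 11.141, ∠ ≈ 84.85°
pole (1 + j2774·0.1) = 1 + j277.4 → |·| ≈ 277.4, ∠ ≈ 89.79°
pole (1 + j2774·0.001) = 1 + j2.774 → |·| ≈ 2.9487, ∠ ≈ 70.18°
|L| = 0.2 · 346.75 · 11.141 / (277.4 · 2.9487) ≈ 0.94457
Gain = 20 log₁₀(0.94457) ≈ -0.50 dB
∠L = (89.83° + 84.85°) − (89.79° + 70.18°) = 14.71°

-0.5 dB, 14.7°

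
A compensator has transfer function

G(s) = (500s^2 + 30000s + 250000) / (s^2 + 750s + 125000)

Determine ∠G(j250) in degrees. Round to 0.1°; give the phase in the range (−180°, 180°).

94.8°

Substitute s = j250:
Numerator: 500(j250)^2 + 30000(j250) + 250000 = -31000000 + j7500000
Denominator: (j250)^2 + 750(j250) + 125000 = 62500 + j187500
|N| = √(31000000² + 7500000²) ≈ 3.1894e+07, ∠N ≈ 166.40°
|D| = √(62500² + 187500²) ≈ 1.9764e+05, ∠D ≈ 71.57°
∠G = 166.40° − 71.57° = 94.83°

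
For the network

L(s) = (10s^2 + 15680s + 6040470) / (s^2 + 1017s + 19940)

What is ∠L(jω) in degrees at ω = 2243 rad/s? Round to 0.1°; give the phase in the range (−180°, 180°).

Substitute s = j2243:
Numerator: 10(j2243)^2 + 15680(j2243) + 6040470 = -44270020 + j35170240
Denominator: (j2243)^2 + 1017(j2243) + 19940 = -5011109 + j2281131
|N| = √(44270020² + 35170240²) ≈ 5.654e+07, ∠N ≈ 141.53°
|D| = √(5011109² + 2281131²) ≈ 5.5059e+06, ∠D ≈ 155.52°
∠L = 141.53° − 155.52° = -13.99°

-14.0°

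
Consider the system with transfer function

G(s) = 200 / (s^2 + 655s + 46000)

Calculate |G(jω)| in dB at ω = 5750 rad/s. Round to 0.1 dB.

Substitute s = j5750:
Numerator: 200 = 200 + j0
Denominator: (j5750)^2 + 655(j5750) + 46000 = -33016500 + j3766250
|N| = √(200² + 0²) ≈ 200, ∠N ≈ 0.00°
|D| = √(33016500² + 3766250²) ≈ 3.3231e+07, ∠D ≈ 173.49°
|G| = 200 / 3.3231e+07 ≈ 6.0185e-06
Gain = 20 log₁₀(6.0185e-06) ≈ -104.41 dB

-104.4 dB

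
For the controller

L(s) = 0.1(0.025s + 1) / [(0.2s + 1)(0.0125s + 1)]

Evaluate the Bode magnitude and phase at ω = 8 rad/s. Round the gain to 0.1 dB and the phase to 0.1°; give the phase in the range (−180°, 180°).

-25.4 dB, -52.4°

At ω = 8 rad/s:
zero (1 + j8·0.025) = 1 + j0.2 → |·| ≈ 1.0198, ∠ ≈ 11.31°
pole (1 + j8·0.2) = 1 + j1.6 → |·| ≈ 1.8868, ∠ ≈ 57.99°
pole (1 + j8·0.0125) = 1 + j0.1 → |·| ≈ 1.005, ∠ ≈ 5.71°
|L| = 0.1 · 1.0198 / (1.8868 · 1.005) ≈ 0.05378
Gain = 20 log₁₀(0.05378) ≈ -25.39 dB
∠L = (11.31°) − (57.99° + 5.71°) = -52.39°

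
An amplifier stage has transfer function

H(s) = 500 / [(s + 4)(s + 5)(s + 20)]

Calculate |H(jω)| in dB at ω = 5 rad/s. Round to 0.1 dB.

-5.4 dB

At s = jω = j5:
pole (s+4): 4 + j5 → |·| = √(4²+5²) = √41 ≈ 6.4031, ∠ = arctan(5/4) ≈ 51.34°
pole (s+5): 5 + j5 → |·| = √(5²+5²) = √50 ≈ 7.0711, ∠ = arctan(5/5) ≈ 45.00°
pole (s+20): 20 + j5 → |·| = √(20²+5²) = √425 ≈ 20.616, ∠ = arctan(5/20) ≈ 14.04°
|H| = 500 / 933.43 ≈ 0.53566
Gain = 20 log₁₀(0.53566) ≈ -5.42 dB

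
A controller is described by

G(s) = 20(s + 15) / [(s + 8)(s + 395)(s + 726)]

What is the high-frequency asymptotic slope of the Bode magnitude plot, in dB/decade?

Each pole contributes −20 dB/decade at high frequency; each zero contributes +20 dB/decade.
Net: 1 zero(s) − 3 pole(s) → -40 dB/decade.

-40 dB/decade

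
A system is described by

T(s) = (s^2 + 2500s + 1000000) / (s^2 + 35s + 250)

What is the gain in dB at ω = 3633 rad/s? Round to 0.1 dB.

Substitute s = j3633:
Numerator: (j3633)^2 + 2500(j3633) + 1000000 = -12198689 + j9082500
Denominator: (j3633)^2 + 35(j3633) + 250 = -13198439 + j127155
|N| = √(12198689² + 9082500²) ≈ 1.5209e+07, ∠N ≈ 143.33°
|D| = √(13198439² + 127155²) ≈ 1.3199e+07, ∠D ≈ 179.45°
|T| = 1.5209e+07 / 1.3199e+07 ≈ 1.1523
Gain = 20 log₁₀(1.1523) ≈ 1.23 dB

1.2 dB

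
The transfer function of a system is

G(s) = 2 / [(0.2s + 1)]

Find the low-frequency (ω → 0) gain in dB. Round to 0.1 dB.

6.0 dB

G(0) = 2 · 1 / 1 = 2
20 log₁₀(2) ≈ 6.02 dB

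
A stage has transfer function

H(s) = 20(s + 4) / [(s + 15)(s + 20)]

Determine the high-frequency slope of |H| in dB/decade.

-20 dB/decade

Each pole contributes −20 dB/decade at high frequency; each zero contributes +20 dB/decade.
Net: 1 zero(s) − 2 pole(s) → -20 dB/decade.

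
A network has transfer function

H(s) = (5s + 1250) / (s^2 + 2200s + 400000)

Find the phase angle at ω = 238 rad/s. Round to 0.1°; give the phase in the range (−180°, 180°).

Substitute s = j238:
Numerator: 5(j238) + 1250 = 1250 + j1190
Denominator: (j238)^2 + 2200(j238) + 400000 = 343356 + j523600
|N| = √(1250² + 1190²) ≈ 1725.9, ∠N ≈ 43.59°
|D| = √(343356² + 523600²) ≈ 6.2614e+05, ∠D ≈ 56.74°
∠H = 43.59° − 56.74° = -13.15°

-13.2°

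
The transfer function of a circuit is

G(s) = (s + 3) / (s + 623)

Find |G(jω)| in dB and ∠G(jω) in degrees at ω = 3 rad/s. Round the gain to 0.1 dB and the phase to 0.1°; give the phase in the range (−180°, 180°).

-43.3 dB, 44.7°

At s = jω = j3:
zero (s+3): 3 + j3 → |·| = √(3²+3²) = √18 ≈ 4.2426, ∠ = arctan(3/3) ≈ 45.00°
pole (s+623): 623 + j3 → |·| = √(623²+3²) = √388138 ≈ 623.01, ∠ = arctan(3/623) ≈ 0.28°
|G| = 1 · 4.2426 / 623.01 ≈ 0.0068098
Gain = 20 log₁₀(0.0068098) ≈ -43.34 dB
∠G = 45.00° − 0.28° = 44.72°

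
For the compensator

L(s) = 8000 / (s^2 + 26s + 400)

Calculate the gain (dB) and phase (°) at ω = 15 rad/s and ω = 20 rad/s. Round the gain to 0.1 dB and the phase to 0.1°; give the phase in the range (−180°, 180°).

ω = 15: 25.4 dB, -65.8°; ω = 20: 23.7 dB, -90.0°

At s = jω = j15:
quadratic: (j15)² + 26·j15 + 400 = 175 + j390 → |·| ≈ 427.46, ∠ ≈ 65.83°
|L| = 8000 / 427.46 ≈ 18.715
Gain = 20 log₁₀(18.715) ≈ 25.44 dB
∠L = 0.00° − 65.83° = -65.83°

At s = jω = j20:
quadratic: (j20)² + 26·j20 + 400 = 0 + j520 → |·| ≈ 520, ∠ ≈ 90.00°
|L| = 8000 / 520 ≈ 15.385
Gain = 20 log₁₀(15.385) ≈ 23.74 dB
∠L = 0.00° − 90.00° = -90.00°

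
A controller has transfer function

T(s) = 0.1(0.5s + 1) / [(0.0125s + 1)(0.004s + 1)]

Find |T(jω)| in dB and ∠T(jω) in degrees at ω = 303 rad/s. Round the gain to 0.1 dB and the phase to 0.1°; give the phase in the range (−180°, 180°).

7.8 dB, -36.1°

At ω = 303 rad/s:
zero (1 + j303·0.5) = 1 + j151.5 → |·| ≈ 151.5, ∠ ≈ 89.62°
pole (1 + j303·0.0125) = 1 + j3.7875 → |·| ≈ 3.9173, ∠ ≈ 75.21°
pole (1 + j303·0.004) = 1 + j1.212 → |·| ≈ 1.5713, ∠ ≈ 50.47°
|T| = 0.1 · 151.5 / (3.9173 · 1.5713) ≈ 2.4613
Gain = 20 log₁₀(2.4613) ≈ 7.82 dB
∠T = (89.62°) − (75.21° + 50.47°) = -36.06°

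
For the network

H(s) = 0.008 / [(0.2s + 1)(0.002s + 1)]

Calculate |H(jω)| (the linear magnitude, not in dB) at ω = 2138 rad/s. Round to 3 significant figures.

4.26e-06

At ω = 2138 rad/s:
pole (1 + j2138·0.2) = 1 + j427.6 → |·| ≈ 427.6, ∠ ≈ 89.87°
pole (1 + j2138·0.002) = 1 + j4.276 → |·| ≈ 4.3914, ∠ ≈ 76.84°
|H| = 0.008 · 1 / (427.6 · 4.3914) ≈ 4.2604e-06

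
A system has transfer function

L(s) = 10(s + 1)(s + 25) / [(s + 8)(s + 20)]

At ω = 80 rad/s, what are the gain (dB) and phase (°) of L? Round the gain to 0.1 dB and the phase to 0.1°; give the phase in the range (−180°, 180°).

At s = jω = j80:
zero (s+1): 1 + j80 → |·| = √(1²+80²) = √6401 ≈ 80.006, ∠ = arctan(80/1) ≈ 89.28°
zero (s+25): 25 + j80 → |·| = √(25²+80²) = √7025 ≈ 83.815, ∠ = arctan(80/25) ≈ 72.65°
pole (s+8): 8 + j80 → |·| = √(8²+80²) = √6464 ≈ 80.399, ∠ = arctan(80/8) ≈ 84.29°
pole (s+20): 20 + j80 → |·| = √(20²+80²) = √6800 ≈ 82.462, ∠ = arctan(80/20) ≈ 75.96°
|L| = 10 · 6705.7 / 6629.9 ≈ 10.114
Gain = 20 log₁₀(10.114) ≈ 20.10 dB
∠L = 161.93° − 160.25° = 1.68°

20.1 dB, 1.7°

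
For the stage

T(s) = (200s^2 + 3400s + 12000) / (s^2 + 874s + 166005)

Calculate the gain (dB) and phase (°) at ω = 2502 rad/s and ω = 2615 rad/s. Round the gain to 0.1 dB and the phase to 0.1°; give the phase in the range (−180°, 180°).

Substitute s = j2502:
Numerator: 200(j2502)^2 + 3400(j2502) + 12000 = -1251988800 + j8506800
Denominator: (j2502)^2 + 874(j2502) + 166005 = -6093999 + j2186748
|N| = √(1251988800² + 8506800²) ≈ 1.252e+09, ∠N ≈ 179.61°
|D| = √(6093999² + 2186748²) ≈ 6.4745e+06, ∠D ≈ 160.26°
|T| = 1.252e+09 / 6.4745e+06 ≈ 193.37
Gain = 20 log₁₀(193.37) ≈ 45.73 dB
∠T = 179.61° − 160.26° = 19.35°

Substitute s = j2615:
Numerator: 200(j2615)^2 + 3400(j2615) + 12000 = -1367633000 + j8891000
Denominator: (j2615)^2 + 874(j2615) + 166005 = -6672220 + j2285510
|N| = √(1367633000² + 8891000²) ≈ 1.3677e+09, ∠N ≈ 179.63°
|D| = √(6672220² + 2285510²) ≈ 7.0528e+06, ∠D ≈ 161.09°
|T| = 1.3677e+09 / 7.0528e+06 ≈ 193.92
Gain = 20 log₁₀(193.92) ≈ 45.75 dB
∠T = 179.63° − 161.09° = 18.54°

ω = 2502: 45.7 dB, 19.4°; ω = 2615: 45.8 dB, 18.5°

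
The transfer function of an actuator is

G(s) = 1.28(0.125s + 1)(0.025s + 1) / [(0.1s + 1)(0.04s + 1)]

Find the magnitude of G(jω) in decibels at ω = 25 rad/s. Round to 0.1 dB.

At ω = 25 rad/s:
zero (1 + j25·0.125) = 1 + j3.125 → |·| ≈ 3.2811, ∠ ≈ 72.26°
zero (1 + j25·0.025) = 1 + j0.625 → |·| ≈ 1.1792, ∠ ≈ 32.01°
pole (1 + j25·0.1) = 1 + j2.5 → |·| ≈ 2.6926, ∠ ≈ 68.20°
pole (1 + j25·0.04) = 1 + j1 → |·| ≈ 1.4142, ∠ ≈ 45.00°
|G| = 1.28 · 3.2811 · 1.1792 / (2.6926 · 1.4142) ≈ 1.3006
Gain = 20 log₁₀(1.3006) ≈ 2.28 dB

2.3 dB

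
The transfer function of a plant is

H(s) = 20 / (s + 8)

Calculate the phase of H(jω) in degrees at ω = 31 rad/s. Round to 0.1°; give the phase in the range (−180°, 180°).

-75.5°

At s = jω = j31:
pole (s+8): 8 + j31 → |·| = √(8²+31²) = √1025 ≈ 32.016, ∠ = arctan(31/8) ≈ 75.53°
∠H = 0.00° − 75.53° = -75.53°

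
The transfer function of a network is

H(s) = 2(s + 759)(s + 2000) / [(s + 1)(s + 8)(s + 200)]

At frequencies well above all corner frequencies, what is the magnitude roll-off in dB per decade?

Each pole contributes −20 dB/decade at high frequency; each zero contributes +20 dB/decade.
Net: 2 zero(s) − 3 pole(s) → -20 dB/decade.

-20 dB/decade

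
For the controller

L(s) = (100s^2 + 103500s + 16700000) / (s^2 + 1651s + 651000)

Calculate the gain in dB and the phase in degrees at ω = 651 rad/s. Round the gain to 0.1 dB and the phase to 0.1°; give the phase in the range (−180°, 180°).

Substitute s = j651:
Numerator: 100(j651)^2 + 103500(j651) + 16700000 = -25680100 + j67378500
Denominator: (j651)^2 + 1651(j651) + 651000 = 227199 + j1074801
|N| = √(25680100² + 67378500²) ≈ 7.2106e+07, ∠N ≈ 110.86°
|D| = √(227199² + 1074801²) ≈ 1.0986e+06, ∠D ≈ 78.06°
|L| = 7.2106e+07 / 1.0986e+06 ≈ 65.634
Gain = 20 log₁₀(65.634) ≈ 36.34 dB
∠L = 110.86° − 78.06° = 32.80°

36.3 dB, 32.8°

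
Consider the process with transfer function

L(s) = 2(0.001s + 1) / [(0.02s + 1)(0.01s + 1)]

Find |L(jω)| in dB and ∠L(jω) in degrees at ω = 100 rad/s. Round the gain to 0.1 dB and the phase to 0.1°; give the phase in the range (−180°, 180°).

At ω = 100 rad/s:
zero (1 + j100·0.001) = 1 + j0.1 → |·| ≈ 1.005, ∠ ≈ 5.71°
pole (1 + j100·0.02) = 1 + j2 → |·| ≈ 2.2361, ∠ ≈ 63.43°
pole (1 + j100·0.01) = 1 + j1 → |·| ≈ 1.4142, ∠ ≈ 45.00°
|L| = 2 · 1.005 / (2.2361 · 1.4142) ≈ 0.63561
Gain = 20 log₁₀(0.63561) ≈ -3.94 dB
∠L = (5.71°) − (63.43° + 45.00°) = -102.72°

-3.9 dB, -102.7°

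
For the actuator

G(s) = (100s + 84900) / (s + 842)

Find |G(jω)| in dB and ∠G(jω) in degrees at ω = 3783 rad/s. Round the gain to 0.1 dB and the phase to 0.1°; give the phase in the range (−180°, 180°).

40.0 dB, -0.1°

Substitute s = j3783:
Numerator: 100(j3783) + 84900 = 84900 + j378300
Denominator: (j3783) + 842 = 842 + j3783
|N| = √(84900² + 378300²) ≈ 3.8771e+05, ∠N ≈ 77.35°
|D| = √(842² + 3783²) ≈ 3875.6, ∠D ≈ 77.45°
|G| = 3.8771e+05 / 3875.6 ≈ 100.04
Gain = 20 log₁₀(100.04) ≈ 40.00 dB
∠G = 77.35° − 77.45° = -0.10°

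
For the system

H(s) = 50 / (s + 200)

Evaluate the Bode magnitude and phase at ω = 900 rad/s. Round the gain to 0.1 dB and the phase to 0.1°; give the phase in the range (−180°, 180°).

-25.3 dB, -77.5°

At s = jω = j900:
pole (s+200): 200 + j900 → |·| = √(200²+900²) = √850000 ≈ 921.95, ∠ = arctan(900/200) ≈ 77.47°
|H| = 50 / 921.95 ≈ 0.054233
Gain = 20 log₁₀(0.054233) ≈ -25.31 dB
∠H = 0.00° − 77.47° = -77.47°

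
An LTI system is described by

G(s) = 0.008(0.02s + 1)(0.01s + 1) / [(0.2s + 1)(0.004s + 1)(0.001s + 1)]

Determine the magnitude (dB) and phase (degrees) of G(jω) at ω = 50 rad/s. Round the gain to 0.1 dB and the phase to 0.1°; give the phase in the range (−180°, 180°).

At ω = 50 rad/s:
zero (1 + j50·0.02) = 1 + j1 → |·| ≈ 1.4142, ∠ ≈ 45.00°
zero (1 + j50·0.01) = 1 + j0.5 → |·| ≈ 1.118, ∠ ≈ 26.57°
pole (1 + j50·0.2) = 1 + j10 → |·| ≈ 10.05, ∠ ≈ 84.29°
pole (1 + j50·0.004) = 1 + j0.2 → |·| ≈ 1.0198, ∠ ≈ 11.31°
pole (1 + j50·0.001) = 1 + j0.05 → |·| ≈ 1.0012, ∠ ≈ 2.86°
|G| = 0.008 · 1.4142 · 1.118 / (10.05 · 1.0198 · 1.0012) ≈ 0.0012327
Gain = 20 log₁₀(0.0012327) ≈ -58.18 dB
∠G = (45.00° + 26.57°) − (84.29° + 11.31° + 2.86°) = -26.89°

-58.2 dB, -26.9°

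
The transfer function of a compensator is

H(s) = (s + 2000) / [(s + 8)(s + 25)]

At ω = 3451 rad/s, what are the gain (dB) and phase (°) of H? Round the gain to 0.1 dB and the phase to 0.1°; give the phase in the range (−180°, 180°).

At s = jω = j3451:
zero (s+2000): 2000 + j3451 → |·| = √(2000²+3451²) = √15909401 ≈ 3988.7, ∠ = arctan(3451/2000) ≈ 59.91°
pole (s+8): 8 + j3451 → |·| = √(8²+3451²) = √11909465 ≈ 3451, ∠ = arctan(3451/8) ≈ 89.87°
pole (s+25): 25 + j3451 → |·| = √(25²+3451²) = √11910026 ≈ 3451.1, ∠ = arctan(3451/25) ≈ 89.58°
|H| = 1 · 3988.7 / 1.191e+07 ≈ 0.0003349
Gain = 20 log₁₀(0.0003349) ≈ -69.50 dB
∠H = 59.91° − 179.45° = -119.54°

-69.5 dB, -119.5°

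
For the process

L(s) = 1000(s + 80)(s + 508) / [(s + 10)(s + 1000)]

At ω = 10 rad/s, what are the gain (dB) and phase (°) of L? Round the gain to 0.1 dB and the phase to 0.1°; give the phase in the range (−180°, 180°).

69.2 dB, -37.3°

At s = jω = j10:
zero (s+80): 80 + j10 → |·| = √(80²+10²) = √6500 ≈ 80.623, ∠ = arctan(10/80) ≈ 7.13°
zero (s+508): 508 + j10 → |·| = √(508²+10²) = √258164 ≈ 508.1, ∠ = arctan(10/508) ≈ 1.13°
pole (s+10): 10 + j10 → |·| = √(10²+10²) = √200 ≈ 14.142, ∠ = arctan(10/10) ≈ 45.00°
pole (s+1000): 1000 + j10 → |·| = √(1000²+10²) = √1000100 ≈ 1000, ∠ = arctan(10/1000) ≈ 0.57°
|L| = 1000 · 40965 / 14142 ≈ 2896.7
Gain = 20 log₁₀(2896.7) ≈ 69.24 dB
∠L = 8.26° − 45.57° = -37.31°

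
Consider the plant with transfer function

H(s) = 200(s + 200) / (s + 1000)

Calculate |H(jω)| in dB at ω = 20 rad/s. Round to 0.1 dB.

32.1 dB

At s = jω = j20:
zero (s+200): 200 + j20 → |·| = √(200²+20²) = √40400 ≈ 201, ∠ = arctan(20/200) ≈ 5.71°
pole (s+1000): 1000 + j20 → |·| = √(1000²+20²) = √1000400 ≈ 1000.2, ∠ = arctan(20/1000) ≈ 1.15°
|H| = 200 · 201 / 1000.2 ≈ 40.192
Gain = 20 log₁₀(40.192) ≈ 32.08 dB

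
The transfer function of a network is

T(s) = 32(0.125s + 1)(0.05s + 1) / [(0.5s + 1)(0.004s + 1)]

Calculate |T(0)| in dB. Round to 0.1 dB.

T(0) = 32 · 1 / 1 = 32
20 log₁₀(32) ≈ 30.10 dB

30.1 dB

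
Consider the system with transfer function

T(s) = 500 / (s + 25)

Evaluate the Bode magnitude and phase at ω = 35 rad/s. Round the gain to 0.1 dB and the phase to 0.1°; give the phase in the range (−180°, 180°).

At s = jω = j35:
pole (s+25): 25 + j35 → |·| = √(25²+35²) = √1850 ≈ 43.012, ∠ = arctan(35/25) ≈ 54.46°
|T| = 500 / 43.012 ≈ 11.625
Gain = 20 log₁₀(11.625) ≈ 21.31 dB
∠T = 0.00° − 54.46° = -54.46°

21.3 dB, -54.5°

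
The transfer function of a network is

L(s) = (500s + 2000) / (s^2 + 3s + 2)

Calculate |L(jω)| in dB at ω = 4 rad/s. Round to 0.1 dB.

Substitute s = j4:
Numerator: 500(j4) + 2000 = 2000 + j2000
Denominator: (j4)^2 + 3(j4) + 2 = -14 + j12
|N| = √(2000² + 2000²) ≈ 2828.4, ∠N ≈ 45.00°
|D| = √(14² + 12²) ≈ 18.439, ∠D ≈ 139.40°
|L| = 2828.4 / 18.439 ≈ 153.39
Gain = 20 log₁₀(153.39) ≈ 43.72 dB

43.7 dB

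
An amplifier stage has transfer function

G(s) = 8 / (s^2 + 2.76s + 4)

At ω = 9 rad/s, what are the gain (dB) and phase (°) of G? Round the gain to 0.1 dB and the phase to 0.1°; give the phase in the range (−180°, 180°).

-20.1 dB, -162.1°

At s = jω = j9:
quadratic: (j9)² + 2.76·j9 + 4 = -77 + j24.84 → |·| ≈ 80.908, ∠ ≈ 162.12°
|G| = 8 / 80.908 ≈ 0.098878
Gain = 20 log₁₀(0.098878) ≈ -20.10 dB
∠G = 0.00° − 162.12° = -162.12°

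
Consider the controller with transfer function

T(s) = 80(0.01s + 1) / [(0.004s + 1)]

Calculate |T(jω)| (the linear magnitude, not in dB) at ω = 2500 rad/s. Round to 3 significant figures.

At ω = 2500 rad/s:
zero (1 + j2500·0.01) = 1 + j25 → |·| ≈ 25.02, ∠ ≈ 87.71°
pole (1 + j2500·0.004) = 1 + j10 → |·| ≈ 10.05, ∠ ≈ 84.29°
|T| = 80 · 25.02 / (10.05) ≈ 199.16

199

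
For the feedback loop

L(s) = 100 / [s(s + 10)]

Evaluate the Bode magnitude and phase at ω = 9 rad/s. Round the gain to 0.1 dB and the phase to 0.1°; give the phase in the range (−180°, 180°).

At s = jω = j9:
pole (s+10): 10 + j9 → |·| = √(10²+9²) = √181 ≈ 13.454, ∠ = arctan(9/10) ≈ 41.99°
pole at origin: |s| = 9, ∠ = 90.00° (in denominator)
|L| = 100 / 121.09 ≈ 0.82583
Gain = 20 log₁₀(0.82583) ≈ -1.66 dB
∠L = 0.00° − 131.99° = -131.99°

-1.7 dB, -132.0°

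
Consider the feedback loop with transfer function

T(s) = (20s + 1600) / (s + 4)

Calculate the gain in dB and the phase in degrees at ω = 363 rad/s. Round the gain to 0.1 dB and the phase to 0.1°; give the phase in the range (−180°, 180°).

26.2 dB, -11.8°

Substitute s = j363:
Numerator: 20(j363) + 1600 = 1600 + j7260
Denominator: (j363) + 4 = 4 + j363
|N| = √(1600² + 7260²) ≈ 7434.2, ∠N ≈ 77.57°
|D| = √(4² + 363²) ≈ 363.02, ∠D ≈ 89.37°
|T| = 7434.2 / 363.02 ≈ 20.479
Gain = 20 log₁₀(20.479) ≈ 26.23 dB
∠T = 77.57° − 89.37° = -11.80°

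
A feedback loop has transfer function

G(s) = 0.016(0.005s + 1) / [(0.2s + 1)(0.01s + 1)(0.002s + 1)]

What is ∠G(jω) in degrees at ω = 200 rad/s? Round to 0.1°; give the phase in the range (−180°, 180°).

At ω = 200 rad/s:
zero (1 + j200·0.005) = 1 + j1 → |·| ≈ 1.4142, ∠ ≈ 45.00°
pole (1 + j200·0.2) = 1 + j40 → |·| ≈ 40.012, ∠ ≈ 88.57°
pole (1 + j200·0.01) = 1 + j2 → |·| ≈ 2.2361, ∠ ≈ 63.43°
pole (1 + j200·0.002) = 1 + j0.4 → |·| ≈ 1.077, ∠ ≈ 21.80°
∠G = (45.00°) − (88.57° + 63.43° + 21.80°) = -128.80°

-128.8°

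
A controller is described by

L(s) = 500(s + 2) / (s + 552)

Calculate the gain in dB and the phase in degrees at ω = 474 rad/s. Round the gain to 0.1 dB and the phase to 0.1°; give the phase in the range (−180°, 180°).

50.3 dB, 49.1°

At s = jω = j474:
zero (s+2): 2 + j474 → |·| = √(2²+474²) = √224680 ≈ 474, ∠ = arctan(474/2) ≈ 89.76°
pole (s+552): 552 + j474 → |·| = √(552²+474²) = √529380 ≈ 727.59, ∠ = arctan(474/552) ≈ 40.65°
|L| = 500 · 474 / 727.59 ≈ 325.73
Gain = 20 log₁₀(325.73) ≈ 50.26 dB
∠L = 89.76° − 40.65° = 49.11°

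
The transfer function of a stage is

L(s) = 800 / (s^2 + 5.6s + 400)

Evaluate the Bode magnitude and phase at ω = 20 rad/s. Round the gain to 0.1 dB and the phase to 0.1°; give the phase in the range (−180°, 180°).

At s = jω = j20:
quadratic: (j20)² + 5.6·j20 + 400 = 0 + j112 → |·| ≈ 112, ∠ ≈ 90.00°
|L| = 800 / 112 ≈ 7.1429
Gain = 20 log₁₀(7.1429) ≈ 17.08 dB
∠L = 0.00° − 90.00° = -90.00°

17.1 dB, -90.0°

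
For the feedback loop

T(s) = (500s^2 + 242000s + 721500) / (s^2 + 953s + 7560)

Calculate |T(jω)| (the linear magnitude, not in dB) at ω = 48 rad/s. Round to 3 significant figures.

252

Substitute s = j48:
Numerator: 500(j48)^2 + 242000(j48) + 721500 = -430500 + j11616000
Denominator: (j48)^2 + 953(j48) + 7560 = 5256 + j45744
|N| = √(430500² + 11616000²) ≈ 1.1624e+07, ∠N ≈ 92.12°
|D| = √(5256² + 45744²) ≈ 46045, ∠D ≈ 83.45°
|T| = 1.1624e+07 / 46045 ≈ 252.45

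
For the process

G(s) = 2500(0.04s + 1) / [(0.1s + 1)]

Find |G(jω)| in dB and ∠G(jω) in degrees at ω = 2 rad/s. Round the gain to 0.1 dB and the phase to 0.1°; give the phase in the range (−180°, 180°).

At ω = 2 rad/s:
zero (1 + j2·0.04) = 1 + j0.08 → |·| ≈ 1.0032, ∠ ≈ 4.57°
pole (1 + j2·0.1) = 1 + j0.2 → |·| ≈ 1.0198, ∠ ≈ 11.31°
|G| = 2500 · 1.0032 / (1.0198) ≈ 2459.3
Gain = 20 log₁₀(2459.3) ≈ 67.82 dB
∠G = (4.57°) − (11.31°) = -6.74°

67.8 dB, -6.7°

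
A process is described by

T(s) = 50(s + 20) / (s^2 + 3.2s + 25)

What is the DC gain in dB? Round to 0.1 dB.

T(0) = 50·20 / 25 = 40
20 log₁₀(40) ≈ 32.04 dB

32.0 dB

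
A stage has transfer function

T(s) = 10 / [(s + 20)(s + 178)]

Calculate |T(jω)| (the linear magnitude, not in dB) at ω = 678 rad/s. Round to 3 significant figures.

At s = jω = j678:
pole (s+20): 20 + j678 → |·| = √(20²+678²) = √460084 ≈ 678.29, ∠ = arctan(678/20) ≈ 88.31°
pole (s+178): 178 + j678 → |·| = √(178²+678²) = √491368 ≈ 700.98, ∠ = arctan(678/178) ≈ 75.29°
|T| = 10 / 4.7547e+05 ≈ 2.1032e-05

2.10e-05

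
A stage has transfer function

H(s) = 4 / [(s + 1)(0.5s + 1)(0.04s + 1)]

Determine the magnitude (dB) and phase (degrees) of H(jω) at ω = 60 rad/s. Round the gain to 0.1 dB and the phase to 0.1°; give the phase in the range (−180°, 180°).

At ω = 60 rad/s:
pole (1 + j60·1) = 1 + j60 → |·| ≈ 60.008, ∠ ≈ 89.05°
pole (1 + j60·0.5) = 1 + j30 → |·| ≈ 30.017, ∠ ≈ 88.09°
pole (1 + j60·0.04) = 1 + j2.4 → |·| ≈ 2.6, ∠ ≈ 67.38°
|H| = 4 · 1 / (60.008 · 30.017 · 2.6) ≈ 0.0008541
Gain = 20 log₁₀(0.0008541) ≈ -61.37 dB
∠H = (0°) − (89.05° + 88.09° + 67.38°) = -244.52° ≡ 115.48° (principal value)

-61.4 dB, 115.5°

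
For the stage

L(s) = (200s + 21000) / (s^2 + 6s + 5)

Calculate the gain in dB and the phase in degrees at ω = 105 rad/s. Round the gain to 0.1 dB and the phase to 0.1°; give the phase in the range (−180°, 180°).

8.6 dB, -131.7°

Substitute s = j105:
Numerator: 200(j105) + 21000 = 21000 + j21000
Denominator: (j105)^2 + 6(j105) + 5 = -11020 + j630
|N| = √(21000² + 21000²) ≈ 29698, ∠N ≈ 45.00°
|D| = √(11020² + 630²) ≈ 11038, ∠D ≈ 176.73°
|L| = 29698 / 11038 ≈ 2.6905
Gain = 20 log₁₀(2.6905) ≈ 8.60 dB
∠L = 45.00° − 176.73° = -131.73°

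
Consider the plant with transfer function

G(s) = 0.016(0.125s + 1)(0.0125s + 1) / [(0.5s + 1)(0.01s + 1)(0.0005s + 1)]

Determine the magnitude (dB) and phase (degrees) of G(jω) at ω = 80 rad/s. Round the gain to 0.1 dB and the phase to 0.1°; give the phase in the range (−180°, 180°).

At ω = 80 rad/s:
zero (1 + j80·0.125) = 1 + j10 → |·| ≈ 10.05, ∠ ≈ 84.29°
zero (1 + j80·0.0125) = 1 + j1 → |·| ≈ 1.4142, ∠ ≈ 45.00°
pole (1 + j80·0.5) = 1 + j40 → |·| ≈ 40.012, ∠ ≈ 88.57°
pole (1 + j80·0.01) = 1 + j0.8 → |·| ≈ 1.2806, ∠ ≈ 38.66°
pole (1 + j80·0.0005) = 1 + j0.04 → |·| ≈ 1.0008, ∠ ≈ 2.29°
|G| = 0.016 · 10.05 · 1.4142 / (40.012 · 1.2806 · 1.0008) ≈ 0.0044345
Gain = 20 log₁₀(0.0044345) ≈ -47.06 dB
∠G = (84.29° + 45.00°) − (88.57° + 38.66° + 2.29°) = -0.23°

-47.1 dB, -0.2°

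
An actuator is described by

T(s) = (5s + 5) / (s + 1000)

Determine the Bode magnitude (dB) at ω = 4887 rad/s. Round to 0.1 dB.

Substitute s = j4887:
Numerator: 5(j4887) + 5 = 5 + j24435
Denominator: (j4887) + 1000 = 1000 + j4887
|N| = √(5² + 24435²) ≈ 24435, ∠N ≈ 89.99°
|D| = √(1000² + 4887²) ≈ 4988.3, ∠D ≈ 78.44°
|T| = 24435 / 4988.3 ≈ 4.8985
Gain = 20 log₁₀(4.8985) ≈ 13.80 dB

13.8 dB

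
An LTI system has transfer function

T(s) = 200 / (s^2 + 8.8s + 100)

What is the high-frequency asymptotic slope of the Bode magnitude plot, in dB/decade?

-40 dB/decade

Each pole contributes −20 dB/decade at high frequency; each zero contributes +20 dB/decade.
Net: 0 zero(s) − 2 pole(s) → -40 dB/decade.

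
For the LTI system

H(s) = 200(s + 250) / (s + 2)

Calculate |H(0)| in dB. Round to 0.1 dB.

H(0) = 200·250 / (2) = 25000
20 log₁₀(25000) ≈ 87.96 dB

88.0 dB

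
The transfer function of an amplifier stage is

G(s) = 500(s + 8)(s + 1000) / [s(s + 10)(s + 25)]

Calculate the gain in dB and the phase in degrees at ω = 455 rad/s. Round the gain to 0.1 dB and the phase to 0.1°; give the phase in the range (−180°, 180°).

8.5 dB, -152.1°

At s = jω = j455:
zero (s+8): 8 + j455 → |·| = √(8²+455²) = √207089 ≈ 455.07, ∠ = arctan(455/8) ≈ 88.99°
zero (s+1000): 1000 + j455 → |·| = √(1000²+455²) = √1207025 ≈ 1098.6, ∠ = arctan(455/1000) ≈ 24.47°
pole (s+10): 10 + j455 → |·| = √(10²+455²) = √207125 ≈ 455.11, ∠ = arctan(455/10) ≈ 88.74°
pole (s+25): 25 + j455 → |·| = √(25²+455²) = √207650 ≈ 455.69, ∠ = arctan(455/25) ≈ 86.86°
pole at origin: |s| = 455, ∠ = 90.00° (in denominator)
|G| = 500 · 4.9994e+05 / 9.4362e+07 ≈ 2.6491
Gain = 20 log₁₀(2.6491) ≈ 8.46 dB
∠G = 113.46° − 265.60° = -152.14°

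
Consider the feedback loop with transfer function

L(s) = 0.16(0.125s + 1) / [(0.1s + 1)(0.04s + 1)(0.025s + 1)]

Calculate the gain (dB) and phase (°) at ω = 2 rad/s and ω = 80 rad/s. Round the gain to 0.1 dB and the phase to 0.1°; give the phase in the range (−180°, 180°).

At ω = 2 rad/s:
zero (1 + j2·0.125) = 1 + j0.25 → |·| ≈ 1.0308, ∠ ≈ 14.04°
pole (1 + j2·0.1) = 1 + j0.2 → |·| ≈ 1.0198, ∠ ≈ 11.31°
pole (1 + j2·0.04) = 1 + j0.08 → |·| ≈ 1.0032, ∠ ≈ 4.57°
pole (1 + j2·0.025) = 1 + j0.05 → |·| ≈ 1.0012, ∠ ≈ 2.86°
|L| = 0.16 · 1.0308 / (1.0198 · 1.0032 · 1.0012) ≈ 0.16102
Gain = 20 log₁₀(0.16102) ≈ -15.86 dB
∠L = (14.04°) − (11.31° + 4.57° + 2.86°) = -4.70°

At ω = 80 rad/s:
zero (1 + j80·0.125) = 1 + j10 → |·| ≈ 10.05, ∠ ≈ 84.29°
pole (1 + j80·0.1) = 1 + j8 → |·| ≈ 8.0623, ∠ ≈ 82.87°
pole (1 + j80·0.04) = 1 + j3.2 → |·| ≈ 3.3526, ∠ ≈ 72.65°
pole (1 + j80·0.025) = 1 + j2 → |·| ≈ 2.2361, ∠ ≈ 63.43°
|L| = 0.16 · 10.05 / (8.0623 · 3.3526 · 2.2361) ≈ 0.026604
Gain = 20 log₁₀(0.026604) ≈ -31.50 dB
∠L = (84.29°) − (82.87° + 72.65° + 63.43°) = -134.66°

ω = 2: -15.9 dB, -4.7°; ω = 80: -31.5 dB, -134.7°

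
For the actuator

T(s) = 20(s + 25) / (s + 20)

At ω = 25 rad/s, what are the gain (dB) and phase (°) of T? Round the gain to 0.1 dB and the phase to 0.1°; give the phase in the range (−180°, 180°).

26.9 dB, -6.3°

At s = jω = j25:
zero (s+25): 25 + j25 → |·| = √(25²+25²) = √1250 ≈ 35.355, ∠ = arctan(25/25) ≈ 45.00°
pole (s+20): 20 + j25 → |·| = √(20²+25²) = √1025 ≈ 32.016, ∠ = arctan(25/20) ≈ 51.34°
|T| = 20 · 35.355 / 32.016 ≈ 22.086
Gain = 20 log₁₀(22.086) ≈ 26.88 dB
∠T = 45.00° − 51.34° = -6.34°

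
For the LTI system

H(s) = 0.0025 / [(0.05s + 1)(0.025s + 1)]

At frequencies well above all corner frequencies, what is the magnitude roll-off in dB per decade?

-40 dB/decade

Each pole contributes −20 dB/decade at high frequency; each zero contributes +20 dB/decade.
Net: 0 zero(s) − 2 pole(s) → -40 dB/decade.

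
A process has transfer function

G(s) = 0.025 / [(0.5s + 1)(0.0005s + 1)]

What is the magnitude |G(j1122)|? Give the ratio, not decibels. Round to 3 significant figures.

3.89e-05

At ω = 1122 rad/s:
pole (1 + j1122·0.5) = 1 + j561 → |·| ≈ 561, ∠ ≈ 89.90°
pole (1 + j1122·0.0005) = 1 + j0.561 → |·| ≈ 1.1466, ∠ ≈ 29.29°
|G| = 0.025 · 1 / (561 · 1.1466) ≈ 3.8866e-05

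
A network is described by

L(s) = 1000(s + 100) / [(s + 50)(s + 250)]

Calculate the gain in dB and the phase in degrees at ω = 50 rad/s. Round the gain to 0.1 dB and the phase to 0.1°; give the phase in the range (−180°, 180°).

At s = jω = j50:
zero (s+100): 100 + j50 → |·| = √(100²+50²) = √12500 ≈ 111.8, ∠ = arctan(50/100) ≈ 26.57°
pole (s+50): 50 + j50 → |·| = √(50²+50²) = √5000 ≈ 70.711, ∠ = arctan(50/50) ≈ 45.00°
pole (s+250): 250 + j50 → |·| = √(250²+50²) = √65000 ≈ 254.95, ∠ = arctan(50/250) ≈ 11.31°
|L| = 1000 · 111.8 / 18028 ≈ 6.2015
Gain = 20 log₁₀(6.2015) ≈ 15.85 dB
∠L = 26.57° − 56.31° = -29.74°

15.9 dB, -29.7°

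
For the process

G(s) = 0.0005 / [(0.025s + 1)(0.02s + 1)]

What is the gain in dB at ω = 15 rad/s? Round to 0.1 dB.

-67.0 dB

At ω = 15 rad/s:
pole (1 + j15·0.025) = 1 + j0.375 → |·| ≈ 1.068, ∠ ≈ 20.56°
pole (1 + j15·0.02) = 1 + j0.3 → |·| ≈ 1.044, ∠ ≈ 16.70°
|G| = 0.0005 · 1 / (1.068 · 1.044) ≈ 0.00044843
Gain = 20 log₁₀(0.00044843) ≈ -66.97 dB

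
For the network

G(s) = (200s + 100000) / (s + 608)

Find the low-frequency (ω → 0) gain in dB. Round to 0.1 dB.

44.3 dB

G(0) = 100000 / 608 ≈ 164.47
20 log₁₀(164.47) ≈ 44.32 dB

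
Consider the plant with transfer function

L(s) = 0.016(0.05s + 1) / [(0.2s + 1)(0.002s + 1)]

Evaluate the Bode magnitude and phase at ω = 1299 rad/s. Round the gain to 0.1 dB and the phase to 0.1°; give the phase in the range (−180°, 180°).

-56.9 dB, -69.6°

At ω = 1299 rad/s:
zero (1 + j1299·0.05) = 1 + j64.95 → |·| ≈ 64.958, ∠ ≈ 89.12°
pole (1 + j1299·0.2) = 1 + j259.8 → |·| ≈ 259.8, ∠ ≈ 89.78°
pole (1 + j1299·0.002) = 1 + j2.598 → |·| ≈ 2.7838, ∠ ≈ 68.95°
|L| = 0.016 · 64.958 / (259.8 · 2.7838) ≈ 0.0014371
Gain = 20 log₁₀(0.0014371) ≈ -56.85 dB
∠L = (89.12°) − (89.78° + 68.95°) = -69.61°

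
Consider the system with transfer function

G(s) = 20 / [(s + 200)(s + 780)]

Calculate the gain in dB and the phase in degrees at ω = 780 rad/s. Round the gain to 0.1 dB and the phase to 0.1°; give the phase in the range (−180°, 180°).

-93.0 dB, -120.6°

At s = jω = j780:
pole (s+200): 200 + j780 → |·| = √(200²+780²) = √648400 ≈ 805.23, ∠ = arctan(780/200) ≈ 75.62°
pole (s+780): 780 + j780 → |·| = √(780²+780²) = √1216800 ≈ 1103.1, ∠ = arctan(780/780) ≈ 45.00°
|G| = 20 / 8.8825e+05 ≈ 2.2516e-05
Gain = 20 log₁₀(2.2516e-05) ≈ -92.95 dB
∠G = 0.00° − 120.62° = -120.62°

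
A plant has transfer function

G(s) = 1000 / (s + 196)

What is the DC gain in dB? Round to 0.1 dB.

G(0) = 1000 / 196 ≈ 5.102
20 log₁₀(5.102) ≈ 14.15 dB

14.2 dB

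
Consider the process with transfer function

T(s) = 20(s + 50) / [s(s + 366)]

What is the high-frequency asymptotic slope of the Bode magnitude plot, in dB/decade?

-20 dB/decade

Each pole contributes −20 dB/decade at high frequency; each zero contributes +20 dB/decade.
Net: 1 zero(s) − 2 pole(s) → -20 dB/decade.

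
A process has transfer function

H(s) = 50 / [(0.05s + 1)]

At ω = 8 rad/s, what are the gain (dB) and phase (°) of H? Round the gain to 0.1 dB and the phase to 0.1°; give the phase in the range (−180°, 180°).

33.3 dB, -21.8°

At ω = 8 rad/s:
pole (1 + j8·0.05) = 1 + j0.4 → |·| ≈ 1.077, ∠ ≈ 21.80°
|H| = 50 · 1 / (1.077) ≈ 46.425
Gain = 20 log₁₀(46.425) ≈ 33.34 dB
∠H = (0°) − (21.80°) = -21.80°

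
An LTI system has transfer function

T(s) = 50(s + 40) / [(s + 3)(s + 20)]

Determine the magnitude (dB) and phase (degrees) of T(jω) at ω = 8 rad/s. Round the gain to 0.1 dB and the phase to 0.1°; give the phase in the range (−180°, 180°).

At s = jω = j8:
zero (s+40): 40 + j8 → |·| = √(40²+8²) = √1664 ≈ 40.792, ∠ = arctan(8/40) ≈ 11.31°
pole (s+3): 3 + j8 → |·| = √(3²+8²) = √73 ≈ 8.544, ∠ = arctan(8/3) ≈ 69.44°
pole (s+20): 20 + j8 → |·| = √(20²+8²) = √464 ≈ 21.541, ∠ = arctan(8/20) ≈ 21.80°
|T| = 50 · 40.792 / 184.05 ≈ 11.082
Gain = 20 log₁₀(11.082) ≈ 20.89 dB
∠T = 11.31° − 91.24° = -79.93°

20.9 dB, -79.9°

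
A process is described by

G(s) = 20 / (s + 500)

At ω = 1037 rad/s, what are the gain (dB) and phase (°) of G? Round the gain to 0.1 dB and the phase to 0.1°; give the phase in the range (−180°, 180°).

-35.2 dB, -64.3°

Substitute s = j1037:
Numerator: 20 = 20 + j0
Denominator: (j1037) + 500 = 500 + j1037
|N| = √(20² + 0²) ≈ 20, ∠N ≈ 0.00°
|D| = √(500² + 1037²) ≈ 1151.2, ∠D ≈ 64.26°
|G| = 20 / 1151.2 ≈ 0.017373
Gain = 20 log₁₀(0.017373) ≈ -35.20 dB
∠G = 0.00° − 64.26° = -64.26°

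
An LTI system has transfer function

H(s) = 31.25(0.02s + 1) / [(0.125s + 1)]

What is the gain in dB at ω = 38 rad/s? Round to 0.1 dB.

18.2 dB

At ω = 38 rad/s:
zero (1 + j38·0.02) = 1 + j0.76 → |·| ≈ 1.256, ∠ ≈ 37.23°
pole (1 + j38·0.125) = 1 + j4.75 → |·| ≈ 4.8541, ∠ ≈ 78.11°
|H| = 31.25 · 1.256 / (4.8541) ≈ 8.0859
Gain = 20 log₁₀(8.0859) ≈ 18.15 dB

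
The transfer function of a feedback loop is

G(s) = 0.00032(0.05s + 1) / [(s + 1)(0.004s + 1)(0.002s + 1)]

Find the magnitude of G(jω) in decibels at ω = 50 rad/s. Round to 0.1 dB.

-95.5 dB

At ω = 50 rad/s:
zero (1 + j50·0.05) = 1 + j2.5 → |·| ≈ 2.6926, ∠ ≈ 68.20°
pole (1 + j50·1) = 1 + j50 → |·| ≈ 50.01, ∠ ≈ 88.85°
pole (1 + j50·0.004) = 1 + j0.2 → |·| ≈ 1.0198, ∠ ≈ 11.31°
pole (1 + j50·0.002) = 1 + j0.1 → |·| ≈ 1.005, ∠ ≈ 5.71°
|G| = 0.00032 · 2.6926 / (50.01 · 1.0198 · 1.005) ≈ 1.6811e-05
Gain = 20 log₁₀(1.6811e-05) ≈ -95.49 dB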